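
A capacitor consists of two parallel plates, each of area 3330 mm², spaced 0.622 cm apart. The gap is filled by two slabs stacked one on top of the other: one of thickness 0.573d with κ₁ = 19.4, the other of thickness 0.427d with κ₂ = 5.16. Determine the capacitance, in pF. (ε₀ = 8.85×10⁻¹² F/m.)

A = 3330 mm² = 3.33×10⁻³ m².
Stacked slabs ⇒ two capacitors in series, each with the full plate area.
C₁ = κ₁ε₀A/d₁ = 19.4 × 8.85×10⁻¹² × 3.33×10⁻³ / 3.56×10⁻³ = 1.60×10⁻¹⁰ F.
C₂ = κ₂ε₀A/d₂ = 5.16 × 8.85×10⁻¹² × 3.33×10⁻³ / 2.66×10⁻³ = 5.73×10⁻¹¹ F.
C = (1/C₁ + 1/C₂)⁻¹ = 4.22×10⁻¹¹ F.

42.2 pF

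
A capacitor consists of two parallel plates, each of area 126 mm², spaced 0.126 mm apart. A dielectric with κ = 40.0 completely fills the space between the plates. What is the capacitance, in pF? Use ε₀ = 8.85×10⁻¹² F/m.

A = 126 mm² = 1.26×10⁻⁴ m².
C = κε₀A/d = 40.0 × 8.85×10⁻¹² × 1.26×10⁻⁴ / 1.26×10⁻⁴ = 3.54×10⁻¹⁰ F.

C ≈ 354 pF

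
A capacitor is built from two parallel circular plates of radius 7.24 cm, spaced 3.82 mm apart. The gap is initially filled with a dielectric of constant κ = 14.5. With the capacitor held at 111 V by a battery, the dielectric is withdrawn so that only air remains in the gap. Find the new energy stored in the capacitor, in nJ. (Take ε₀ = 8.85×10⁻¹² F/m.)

A = π(7.24 cm)² = 1.65×10⁻² m².
Initially C₁ = κε₀A/d = 14.5 × 8.85×10⁻¹² × 1.65×10⁻² / 3.82×10⁻³ = 5.53×10⁻¹⁰ F.
U₁ = 3.41×10⁻⁶ J.
Battery connected ⇒ V is held fixed. C₂ = 0.0690 C₁ and U = ½CV², so U₂/U₁ = C₂/C₁ = 0.0690.
U₂ = 0.0690 × 3.41×10⁻⁶ = 2.35×10⁻⁷ J.

U ≈ 235 nJ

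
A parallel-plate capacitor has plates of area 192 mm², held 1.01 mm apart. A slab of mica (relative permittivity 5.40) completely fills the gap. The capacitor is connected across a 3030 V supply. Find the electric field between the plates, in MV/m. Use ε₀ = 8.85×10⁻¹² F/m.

E = V/d = 3030 / 1.01×10⁻³ = 3.00×10⁶ V/m.

3.00 MV/m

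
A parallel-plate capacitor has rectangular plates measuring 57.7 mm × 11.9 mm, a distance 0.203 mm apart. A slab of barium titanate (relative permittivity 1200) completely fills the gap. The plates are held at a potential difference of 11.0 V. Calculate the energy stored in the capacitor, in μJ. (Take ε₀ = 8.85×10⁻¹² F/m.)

A = 57.7 × 11.9 mm² = 6.87×10⁻⁴ m².
C = κε₀A/d = 1200 × 8.85×10⁻¹² × 6.87×10⁻⁴ / 2.03×10⁻⁴ = 3.59×10⁻⁸ F.
U = ½CV² = ½ × 3.59×10⁻⁸ × (11.0)² = 2.17×10⁻⁶ J.

U ≈ 2.17 μJ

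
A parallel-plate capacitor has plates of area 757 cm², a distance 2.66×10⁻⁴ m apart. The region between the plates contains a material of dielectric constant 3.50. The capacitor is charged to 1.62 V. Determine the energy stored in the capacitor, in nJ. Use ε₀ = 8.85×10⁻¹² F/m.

A = 757 cm² = 7.57×10⁻² m².
C = κε₀A/d = 3.50 × 8.85×10⁻¹² × 7.57×10⁻² / 2.66×10⁻⁴ = 8.82×10⁻⁹ F.
U = ½CV² = ½ × 8.82×10⁻⁹ × (1.62)² = 1.16×10⁻⁸ J.

11.6 nJ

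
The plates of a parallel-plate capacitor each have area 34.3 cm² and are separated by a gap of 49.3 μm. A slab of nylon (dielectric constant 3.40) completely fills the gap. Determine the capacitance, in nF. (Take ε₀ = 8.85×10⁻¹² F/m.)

A = 34.3 cm² = 3.43×10⁻³ m².
C = κε₀A/d = 3.40 × 8.85×10⁻¹² × 3.43×10⁻³ / 4.93×10⁻⁵ = 2.09×10⁻⁹ F.

2.09 nF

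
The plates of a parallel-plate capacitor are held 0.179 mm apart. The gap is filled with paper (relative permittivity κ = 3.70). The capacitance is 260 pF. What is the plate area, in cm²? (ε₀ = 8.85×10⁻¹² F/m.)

A ≈ 14.2 cm²

A = Cd/(κε₀) = 2.60×10⁻¹⁰ × 1.79×10⁻⁴ / (3.70 × 8.85×10⁻¹²) = 1.42×10⁻³ m².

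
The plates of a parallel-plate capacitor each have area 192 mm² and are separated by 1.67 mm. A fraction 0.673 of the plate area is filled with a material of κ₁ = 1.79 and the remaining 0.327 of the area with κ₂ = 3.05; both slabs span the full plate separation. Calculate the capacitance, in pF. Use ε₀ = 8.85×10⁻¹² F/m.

A = 192 mm² = 1.92×10⁻⁴ m².
Side-by-side slabs ⇒ two capacitors in parallel, each spanning the full gap.
C₁ = κ₁ε₀A₁/d = 1.79 × 8.85×10⁻¹² × 1.29×10⁻⁴ / 1.67×10⁻³ = 1.23×10⁻¹² F.
C₂ = κ₂ε₀A₂/d = 3.05 × 8.85×10⁻¹² × 6.28×10⁻⁵ / 1.67×10⁻³ = 1.01×10⁻¹² F.
C = C₁ + C₂ = 2.24×10⁻¹² F.

C ≈ 2.24 pF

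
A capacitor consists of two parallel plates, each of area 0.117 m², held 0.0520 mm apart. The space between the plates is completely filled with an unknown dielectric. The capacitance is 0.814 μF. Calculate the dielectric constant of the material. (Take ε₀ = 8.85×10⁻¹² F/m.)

κ = Cd/(ε₀A) = 8.14×10⁻⁷ × 5.20×10⁻⁵ / (8.85×10⁻¹² × 0.117) = 40.9.

κ ≈ 40.9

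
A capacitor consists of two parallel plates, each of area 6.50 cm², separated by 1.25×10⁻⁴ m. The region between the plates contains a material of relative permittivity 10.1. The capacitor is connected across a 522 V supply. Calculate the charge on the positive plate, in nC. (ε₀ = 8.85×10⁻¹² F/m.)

A = 6.50 cm² = 6.50×10⁻⁴ m².
C = κε₀A/d = 10.1 × 8.85×10⁻¹² × 6.50×10⁻⁴ / 1.25×10⁻⁴ = 4.65×10⁻¹⁰ F.
Q = CV = 4.65×10⁻¹⁰ × 522 = 2.43×10⁻⁷ C.

Q ≈ 243 nC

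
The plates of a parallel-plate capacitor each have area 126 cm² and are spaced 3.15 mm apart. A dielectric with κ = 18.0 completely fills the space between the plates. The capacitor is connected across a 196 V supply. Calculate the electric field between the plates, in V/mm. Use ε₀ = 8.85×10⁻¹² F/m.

E = V/d = 196 / 3.15×10⁻³ = 6.22×10⁴ V/m.

62.2 V/mm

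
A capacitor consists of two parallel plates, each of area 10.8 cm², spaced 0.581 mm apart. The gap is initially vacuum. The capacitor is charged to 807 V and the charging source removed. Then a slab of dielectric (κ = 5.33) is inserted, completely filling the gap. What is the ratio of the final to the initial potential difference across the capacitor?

Isolated ⇒ Q is held fixed.
C₂ = 5.33 C₁ and V = Q/C, so V₂/V₁ = C₁/C₂ = 0.188.

0.188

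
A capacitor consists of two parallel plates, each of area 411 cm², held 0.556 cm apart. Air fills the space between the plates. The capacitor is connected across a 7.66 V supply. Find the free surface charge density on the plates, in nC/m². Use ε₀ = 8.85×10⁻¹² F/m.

A = 411 cm² = 4.11×10⁻² m².
C = ε₀A/d = 8.85×10⁻¹² × 4.11×10⁻² / 5.56×10⁻³ = 6.54×10⁻¹¹ F.
σ = Q/A = CV/A = 6.54×10⁻¹¹ × 7.66 / 4.11×10⁻² = 1.22×10⁻⁸ C/m².

σ ≈ 12.2 nC/m²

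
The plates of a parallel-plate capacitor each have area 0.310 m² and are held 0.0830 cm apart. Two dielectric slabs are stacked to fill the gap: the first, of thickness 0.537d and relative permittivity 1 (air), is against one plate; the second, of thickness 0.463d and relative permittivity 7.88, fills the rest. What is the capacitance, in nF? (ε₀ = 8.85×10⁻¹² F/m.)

Stacked slabs ⇒ two capacitors in series, each with the full plate area.
C₁ = κ₁ε₀A/d₁ = 1.00 × 8.85×10⁻¹² × 0.310 / 4.46×10⁻⁴ = 6.16×10⁻⁹ F.
C₂ = κ₂ε₀A/d₂ = 7.88 × 8.85×10⁻¹² × 0.310 / 3.84×10⁻⁴ = 5.63×10⁻⁸ F.
C = (1/C₁ + 1/C₂)⁻¹ = 5.55×10⁻⁹ F.

C ≈ 5.55 nF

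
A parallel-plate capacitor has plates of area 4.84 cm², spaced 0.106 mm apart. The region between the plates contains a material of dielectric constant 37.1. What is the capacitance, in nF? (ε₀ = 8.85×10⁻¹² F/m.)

C ≈ 1.50 nF

A = 4.84 cm² = 4.84×10⁻⁴ m².
C = κε₀A/d = 37.1 × 8.85×10⁻¹² × 4.84×10⁻⁴ / 1.06×10⁻⁴ = 1.50×10⁻⁹ F.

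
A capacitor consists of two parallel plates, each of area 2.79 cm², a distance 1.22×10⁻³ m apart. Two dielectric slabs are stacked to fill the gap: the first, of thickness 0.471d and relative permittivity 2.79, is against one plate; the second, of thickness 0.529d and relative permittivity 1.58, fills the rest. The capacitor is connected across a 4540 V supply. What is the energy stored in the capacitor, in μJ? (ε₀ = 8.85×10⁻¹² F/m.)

U ≈ 41.4 μJ

A = 2.79 cm² = 2.79×10⁻⁴ m².
Stacked slabs ⇒ two capacitors in series, each with the full plate area.
C₁ = κ₁ε₀A/d₁ = 2.79 × 8.85×10⁻¹² × 2.79×10⁻⁴ / 5.75×10⁻⁴ = 1.20×10⁻¹¹ F.
C₂ = κ₂ε₀A/d₂ = 1.58 × 8.85×10⁻¹² × 2.79×10⁻⁴ / 6.45×10⁻⁴ = 6.04×10⁻¹² F.
C = (1/C₁ + 1/C₂)⁻¹ = 4.02×10⁻¹² F.
U = ½CV² = ½ × 4.02×10⁻¹² × (4540)² = 4.14×10⁻⁵ J.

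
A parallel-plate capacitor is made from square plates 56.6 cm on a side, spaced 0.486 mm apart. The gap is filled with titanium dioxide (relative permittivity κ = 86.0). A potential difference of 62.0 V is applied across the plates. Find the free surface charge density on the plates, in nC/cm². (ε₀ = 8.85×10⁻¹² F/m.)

σ ≈ 9.71 nC/cm²

A = (56.6 cm)² = 0.320 m².
C = κε₀A/d = 86.0 × 8.85×10⁻¹² × 0.320 / 4.86×10⁻⁴ = 5.02×10⁻⁷ F.
σ = Q/A = CV/A = 5.02×10⁻⁷ × 62.0 / 0.320 = 9.71×10⁻⁵ C/m².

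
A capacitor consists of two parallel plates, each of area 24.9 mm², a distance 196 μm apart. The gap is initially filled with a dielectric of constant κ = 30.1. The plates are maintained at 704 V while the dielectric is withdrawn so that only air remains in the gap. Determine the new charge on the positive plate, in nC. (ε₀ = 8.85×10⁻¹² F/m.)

0.792 nC

A = 24.9 mm² = 2.49×10⁻⁵ m².
Initially C₁ = κε₀A/d = 30.1 × 8.85×10⁻¹² × 2.49×10⁻⁵ / 1.96×10⁻⁴ = 3.38×10⁻¹¹ F.
Q₁ = 2.38×10⁻⁸ C.
Battery connected ⇒ V is held fixed. C₂ = 0.0332 C₁ and Q = CV, so Q₂/Q₁ = C₂/C₁ = 0.0332.
Q₂ = 0.0332 × 2.38×10⁻⁸ = 7.92×10⁻¹⁰ C.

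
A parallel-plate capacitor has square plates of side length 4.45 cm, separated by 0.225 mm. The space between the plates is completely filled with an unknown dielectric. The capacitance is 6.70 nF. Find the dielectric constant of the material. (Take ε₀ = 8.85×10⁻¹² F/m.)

A = (4.45 cm)² = 1.98×10⁻³ m².
κ = Cd/(ε₀A) = 6.70×10⁻⁹ × 2.25×10⁻⁴ / (8.85×10⁻¹² × 1.98×10⁻³) = 86.0.

86.0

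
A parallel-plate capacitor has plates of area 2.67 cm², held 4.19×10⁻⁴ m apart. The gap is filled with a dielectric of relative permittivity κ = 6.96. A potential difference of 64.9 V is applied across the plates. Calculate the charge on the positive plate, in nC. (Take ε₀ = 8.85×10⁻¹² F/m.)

2.55 nC

A = 2.67 cm² = 2.67×10⁻⁴ m².
C = κε₀A/d = 6.96 × 8.85×10⁻¹² × 2.67×10⁻⁴ / 4.19×10⁻⁴ = 3.93×10⁻¹¹ F.
Q = CV = 3.93×10⁻¹¹ × 64.9 = 2.55×10⁻⁹ C.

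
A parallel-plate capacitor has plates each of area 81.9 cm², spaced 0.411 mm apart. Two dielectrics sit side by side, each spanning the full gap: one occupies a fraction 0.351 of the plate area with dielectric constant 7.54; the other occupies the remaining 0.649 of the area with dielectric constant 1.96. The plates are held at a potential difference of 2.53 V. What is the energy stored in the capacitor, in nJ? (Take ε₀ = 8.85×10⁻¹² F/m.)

A = 81.9 cm² = 8.19×10⁻³ m².
Side-by-side slabs ⇒ two capacitors in parallel, each spanning the full gap.
C₁ = κ₁ε₀A₁/d = 7.54 × 8.85×10⁻¹² × 2.87×10⁻³ / 4.11×10⁻⁴ = 4.67×10⁻¹⁰ F.
C₂ = κ₂ε₀A₂/d = 1.96 × 8.85×10⁻¹² × 5.32×10⁻³ / 4.11×10⁻⁴ = 2.24×10⁻¹⁰ F.
C = C₁ + C₂ = 6.91×10⁻¹⁰ F.
U = ½CV² = ½ × 6.91×10⁻¹⁰ × (2.53)² = 2.21×10⁻⁹ J.

U ≈ 2.21 nJ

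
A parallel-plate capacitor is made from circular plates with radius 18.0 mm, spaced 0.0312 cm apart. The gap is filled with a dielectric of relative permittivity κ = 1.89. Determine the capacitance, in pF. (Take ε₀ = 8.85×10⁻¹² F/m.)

A = π(18.0 mm)² = 1.02×10⁻³ m².
C = κε₀A/d = 1.89 × 8.85×10⁻¹² × 1.02×10⁻³ / 3.12×10⁻⁴ = 5.46×10⁻¹¹ F.

54.6 pF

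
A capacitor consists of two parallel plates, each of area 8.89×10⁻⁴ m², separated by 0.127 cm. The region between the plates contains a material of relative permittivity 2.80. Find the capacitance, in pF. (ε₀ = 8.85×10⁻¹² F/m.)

C ≈ 17.3 pF

C = κε₀A/d = 2.80 × 8.85×10⁻¹² × 8.89×10⁻⁴ / 1.27×10⁻³ = 1.73×10⁻¹¹ F.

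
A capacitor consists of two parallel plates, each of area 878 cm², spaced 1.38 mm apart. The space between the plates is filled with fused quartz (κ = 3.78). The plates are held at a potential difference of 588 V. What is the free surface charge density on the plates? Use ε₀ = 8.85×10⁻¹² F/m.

σ ≈ 1.43 nC/cm²

A = 878 cm² = 8.78×10⁻² m².
C = κε₀A/d = 3.78 × 8.85×10⁻¹² × 8.78×10⁻² / 1.38×10⁻³ = 2.13×10⁻⁹ F.
σ = Q/A = CV/A = 2.13×10⁻⁹ × 588 / 8.78×10⁻² = 1.43×10⁻⁵ C/m².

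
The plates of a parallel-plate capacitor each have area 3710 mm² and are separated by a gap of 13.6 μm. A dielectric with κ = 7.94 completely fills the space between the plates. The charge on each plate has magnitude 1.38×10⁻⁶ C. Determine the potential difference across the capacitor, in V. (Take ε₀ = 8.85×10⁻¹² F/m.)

A = 3710 mm² = 3.71×10⁻³ m².
C = κε₀A/d = 7.94 × 8.85×10⁻¹² × 3.71×10⁻³ / 1.36×10⁻⁵ = 1.92×10⁻⁸ F.
V = Q/C = 1.38×10⁻⁶ / 1.92×10⁻⁸ = 72.0 V.

V ≈ 72.0 V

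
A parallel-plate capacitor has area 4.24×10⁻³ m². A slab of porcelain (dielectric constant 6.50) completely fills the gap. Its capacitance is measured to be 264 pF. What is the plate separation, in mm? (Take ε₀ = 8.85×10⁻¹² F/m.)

d ≈ 0.924 mm

d = κε₀A/C = 6.50 × 8.85×10⁻¹² × 4.24×10⁻³ / 2.64×10⁻¹⁰ = 9.24×10⁻⁴ m.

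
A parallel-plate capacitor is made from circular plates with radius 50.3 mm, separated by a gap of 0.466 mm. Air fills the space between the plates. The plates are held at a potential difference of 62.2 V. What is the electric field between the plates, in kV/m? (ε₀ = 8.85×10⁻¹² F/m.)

E ≈ 133 kV/m

E = V/d = 62.2 / 4.66×10⁻⁴ = 1.33×10⁵ V/m.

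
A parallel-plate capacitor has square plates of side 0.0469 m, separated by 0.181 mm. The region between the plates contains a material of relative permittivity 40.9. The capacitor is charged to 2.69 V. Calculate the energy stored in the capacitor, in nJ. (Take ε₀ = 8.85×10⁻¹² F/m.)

U ≈ 15.9 nJ

A = (0.0469 m)² = 2.20×10⁻³ m².
C = κε₀A/d = 40.9 × 8.85×10⁻¹² × 2.20×10⁻³ / 1.81×10⁻⁴ = 4.40×10⁻⁹ F.
U = ½CV² = ½ × 4.40×10⁻⁹ × (2.69)² = 1.59×10⁻⁸ J.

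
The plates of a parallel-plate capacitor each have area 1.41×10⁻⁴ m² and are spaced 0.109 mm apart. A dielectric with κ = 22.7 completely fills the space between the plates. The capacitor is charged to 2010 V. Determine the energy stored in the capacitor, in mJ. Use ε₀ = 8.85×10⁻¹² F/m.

C = κε₀A/d = 22.7 × 8.85×10⁻¹² × 1.41×10⁻⁴ / 1.09×10⁻⁴ = 2.60×10⁻¹⁰ F.
U = ½CV² = ½ × 2.60×10⁻¹⁰ × (2010)² = 5.25×10⁻⁴ J.

U ≈ 0.525 mJ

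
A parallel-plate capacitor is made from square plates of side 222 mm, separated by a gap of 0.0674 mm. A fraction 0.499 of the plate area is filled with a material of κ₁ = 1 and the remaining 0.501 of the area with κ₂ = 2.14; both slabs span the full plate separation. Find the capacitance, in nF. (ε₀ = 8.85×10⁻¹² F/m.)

C ≈ 10.2 nF

A = (222 mm)² = 4.93×10⁻² m².
Side-by-side slabs ⇒ two capacitors in parallel, each spanning the full gap.
C₁ = κ₁ε₀A₁/d = 1.00 × 8.85×10⁻¹² × 2.46×10⁻² / 6.74×10⁻⁵ = 3.23×10⁻⁹ F.
C₂ = κ₂ε₀A₂/d = 2.14 × 8.85×10⁻¹² × 2.47×10⁻² / 6.74×10⁻⁵ = 6.94×10⁻⁹ F.
C = C₁ + C₂ = 1.02×10⁻⁸ F.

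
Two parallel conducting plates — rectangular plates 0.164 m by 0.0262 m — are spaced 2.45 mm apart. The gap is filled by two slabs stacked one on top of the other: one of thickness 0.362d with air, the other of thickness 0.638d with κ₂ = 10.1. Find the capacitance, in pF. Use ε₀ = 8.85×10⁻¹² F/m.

A = 0.164 × 0.0262 m² = 4.30×10⁻³ m².
Stacked slabs ⇒ two capacitors in series, each with the full plate area.
C₁ = κ₁ε₀A/d₁ = 1.00 × 8.85×10⁻¹² × 4.30×10⁻³ / 8.87×10⁻⁴ = 4.29×10⁻¹¹ F.
C₂ = κ₂ε₀A/d₂ = 10.1 × 8.85×10⁻¹² × 4.30×10⁻³ / 1.56×10⁻³ = 2.46×10⁻¹⁰ F.
C = (1/C₁ + 1/C₂)⁻¹ = 3.65×10⁻¹¹ F.

C ≈ 36.5 pF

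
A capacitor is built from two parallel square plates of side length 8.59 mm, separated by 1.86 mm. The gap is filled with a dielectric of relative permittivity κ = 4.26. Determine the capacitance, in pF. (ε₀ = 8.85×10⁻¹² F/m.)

1.50 pF

A = (8.59 mm)² = 7.38×10⁻⁵ m².
C = κε₀A/d = 4.26 × 8.85×10⁻¹² × 7.38×10⁻⁵ / 1.86×10⁻³ = 1.50×10⁻¹² F.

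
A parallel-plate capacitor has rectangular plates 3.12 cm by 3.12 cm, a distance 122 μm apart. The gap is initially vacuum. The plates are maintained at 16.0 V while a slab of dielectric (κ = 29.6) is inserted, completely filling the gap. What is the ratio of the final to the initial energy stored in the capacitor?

29.6

Battery connected ⇒ V is held fixed.
C₂ = 29.6 C₁ and U = ½CV², so U₂/U₁ = C₂/C₁ = 29.6.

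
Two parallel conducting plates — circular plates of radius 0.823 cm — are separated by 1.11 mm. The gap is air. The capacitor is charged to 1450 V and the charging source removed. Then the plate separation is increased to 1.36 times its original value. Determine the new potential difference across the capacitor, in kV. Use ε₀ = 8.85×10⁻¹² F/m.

A = π(0.823 cm)² = 2.13×10⁻⁴ m².
Initially C₁ = ε₀A/d = 8.85×10⁻¹² × 2.13×10⁻⁴ / 1.11×10⁻³ = 1.70×10⁻¹² F.
V₁ = 1.45×10³ V.
Isolated ⇒ Q is held fixed. C₂ = 0.735 C₁ and V = Q/C, so V₂/V₁ = C₁/C₂ = 1.36.
V₂ = 1.36 × 1.45×10³ = 1.97×10³ V.

1.97 kV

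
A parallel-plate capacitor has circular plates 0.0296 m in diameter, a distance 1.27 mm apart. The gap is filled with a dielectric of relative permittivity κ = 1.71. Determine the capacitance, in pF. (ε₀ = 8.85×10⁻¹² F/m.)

8.20 pF

A = π(0.0296/2 m)² = 6.88×10⁻⁴ m².
C = κε₀A/d = 1.71 × 8.85×10⁻¹² × 6.88×10⁻⁴ / 1.27×10⁻³ = 8.20×10⁻¹² F.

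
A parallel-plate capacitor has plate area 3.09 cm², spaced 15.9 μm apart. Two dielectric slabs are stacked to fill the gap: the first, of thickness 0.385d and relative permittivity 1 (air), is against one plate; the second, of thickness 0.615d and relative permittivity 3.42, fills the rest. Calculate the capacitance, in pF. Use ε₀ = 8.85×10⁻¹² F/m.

C ≈ 305 pF

A = 3.09 cm² = 3.09×10⁻⁴ m².
Stacked slabs ⇒ two capacitors in series, each with the full plate area.
C₁ = κ₁ε₀A/d₁ = 1.00 × 8.85×10⁻¹² × 3.09×10⁻⁴ / 6.12×10⁻⁶ = 4.47×10⁻¹⁰ F.
C₂ = κ₂ε₀A/d₂ = 3.42 × 8.85×10⁻¹² × 3.09×10⁻⁴ / 9.78×10⁻⁶ = 9.56×10⁻¹⁰ F.
C = (1/C₁ + 1/C₂)⁻¹ = 3.05×10⁻¹⁰ F.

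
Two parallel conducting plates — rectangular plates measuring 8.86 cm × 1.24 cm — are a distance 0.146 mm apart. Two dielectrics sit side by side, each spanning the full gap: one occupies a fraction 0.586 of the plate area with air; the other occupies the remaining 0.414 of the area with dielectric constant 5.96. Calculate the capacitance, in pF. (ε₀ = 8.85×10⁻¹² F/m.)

203 pF

A = 8.86 × 1.24 cm² = 1.10×10⁻³ m².
Side-by-side slabs ⇒ two capacitors in parallel, each spanning the full gap.
C₁ = κ₁ε₀A₁/d = 1.00 × 8.85×10⁻¹² × 6.44×10⁻⁴ / 1.46×10⁻⁴ = 3.90×10⁻¹¹ F.
C₂ = κ₂ε₀A₂/d = 5.96 × 8.85×10⁻¹² × 4.55×10⁻⁴ / 1.46×10⁻⁴ = 1.64×10⁻¹⁰ F.
C = C₁ + C₂ = 2.03×10⁻¹⁰ F.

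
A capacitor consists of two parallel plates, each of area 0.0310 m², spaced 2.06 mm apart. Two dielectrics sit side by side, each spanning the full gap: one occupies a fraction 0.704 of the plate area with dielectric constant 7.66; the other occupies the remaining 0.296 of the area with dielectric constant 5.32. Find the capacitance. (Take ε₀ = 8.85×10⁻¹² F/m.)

Side-by-side slabs ⇒ two capacitors in parallel, each spanning the full gap.
C₁ = κ₁ε₀A₁/d = 7.66 × 8.85×10⁻¹² × 2.18×10⁻² / 2.06×10⁻³ = 7.18×10⁻¹⁰ F.
C₂ = κ₂ε₀A₂/d = 5.32 × 8.85×10⁻¹² × 9.18×10⁻³ / 2.06×10⁻³ = 2.10×10⁻¹⁰ F.
C = C₁ + C₂ = 9.28×10⁻¹⁰ F.

0.928 nF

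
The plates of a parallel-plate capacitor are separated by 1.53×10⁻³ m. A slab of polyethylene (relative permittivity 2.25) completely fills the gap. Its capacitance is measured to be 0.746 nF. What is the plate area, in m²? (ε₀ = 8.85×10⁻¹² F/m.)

A ≈ 0.0573 m²

A = Cd/(κε₀) = 7.46×10⁻¹⁰ × 1.53×10⁻³ / (2.25 × 8.85×10⁻¹²) = 5.73×10⁻² m².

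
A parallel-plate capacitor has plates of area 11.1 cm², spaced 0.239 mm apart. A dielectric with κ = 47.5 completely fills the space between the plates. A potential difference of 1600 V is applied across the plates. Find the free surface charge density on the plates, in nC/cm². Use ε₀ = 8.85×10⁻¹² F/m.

A = 11.1 cm² = 1.11×10⁻³ m².
C = κε₀A/d = 47.5 × 8.85×10⁻¹² × 1.11×10⁻³ / 2.39×10⁻⁴ = 1.95×10⁻⁹ F.
σ = Q/A = CV/A = 1.95×10⁻⁹ × 1600 / 1.11×10⁻³ = 2.81×10⁻³ C/m².

σ ≈ 281 nC/cm²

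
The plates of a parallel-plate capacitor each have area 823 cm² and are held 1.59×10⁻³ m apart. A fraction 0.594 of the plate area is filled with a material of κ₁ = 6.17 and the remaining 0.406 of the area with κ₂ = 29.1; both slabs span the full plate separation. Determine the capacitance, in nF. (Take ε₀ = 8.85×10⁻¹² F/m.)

C ≈ 7.09 nF

A = 823 cm² = 8.23×10⁻² m².
Side-by-side slabs ⇒ two capacitors in parallel, each spanning the full gap.
C₁ = κ₁ε₀A₁/d = 6.17 × 8.85×10⁻¹² × 4.89×10⁻² / 1.59×10⁻³ = 1.68×10⁻⁹ F.
C₂ = κ₂ε₀A₂/d = 29.1 × 8.85×10⁻¹² × 3.34×10⁻² / 1.59×10⁻³ = 5.41×10⁻⁹ F.
C = C₁ + C₂ = 7.09×10⁻⁹ F.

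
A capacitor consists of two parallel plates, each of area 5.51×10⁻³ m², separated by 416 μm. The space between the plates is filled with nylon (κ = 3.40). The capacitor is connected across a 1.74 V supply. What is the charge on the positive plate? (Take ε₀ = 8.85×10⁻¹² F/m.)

0.693 nC

C = κε₀A/d = 3.40 × 8.85×10⁻¹² × 5.51×10⁻³ / 4.16×10⁻⁴ = 3.99×10⁻¹⁰ F.
Q = CV = 3.99×10⁻¹⁰ × 1.74 = 6.93×10⁻¹⁰ C.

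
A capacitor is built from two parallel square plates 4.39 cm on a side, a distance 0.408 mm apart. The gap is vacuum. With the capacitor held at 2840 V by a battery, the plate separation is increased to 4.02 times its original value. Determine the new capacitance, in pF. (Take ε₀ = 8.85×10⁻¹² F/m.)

A = (4.39 cm)² = 1.93×10⁻³ m².
Initially C₁ = ε₀A/d = 8.85×10⁻¹² × 1.93×10⁻³ / 4.08×10⁻⁴ = 4.18×10⁻¹¹ F.
C = ε₀A/d scales as 1/d, so C₂/C₁ = d₁/d₂ = 1/4.02 = 0.249.
C₂ = 0.249 × 4.18×10⁻¹¹ = 1.04×10⁻¹¹ F.

C ≈ 10.4 pF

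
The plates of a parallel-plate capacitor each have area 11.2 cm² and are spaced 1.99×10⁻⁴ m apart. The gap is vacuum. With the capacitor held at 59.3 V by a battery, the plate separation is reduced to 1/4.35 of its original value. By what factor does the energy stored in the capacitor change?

Battery connected ⇒ V is held fixed.
C₂ = 4.35 C₁ and U = ½CV², so U₂/U₁ = C₂/C₁ = 4.35.

4.35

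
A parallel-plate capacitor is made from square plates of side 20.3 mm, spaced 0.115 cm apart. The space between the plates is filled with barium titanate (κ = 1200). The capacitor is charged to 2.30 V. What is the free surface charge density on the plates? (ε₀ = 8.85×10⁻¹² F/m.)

A = (20.3 mm)² = 4.12×10⁻⁴ m².
C = κε₀A/d = 1200 × 8.85×10⁻¹² × 4.12×10⁻⁴ / 1.15×10⁻³ = 3.81×10⁻⁹ F.
σ = Q/A = CV/A = 3.81×10⁻⁹ × 2.30 / 4.12×10⁻⁴ = 2.12×10⁻⁵ C/m².

σ ≈ 2.12 nC/cm²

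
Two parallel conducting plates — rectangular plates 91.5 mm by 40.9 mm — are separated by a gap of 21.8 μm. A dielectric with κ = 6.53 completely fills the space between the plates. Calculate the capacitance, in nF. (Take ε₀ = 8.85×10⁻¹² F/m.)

C ≈ 9.92 nF

A = 91.5 × 40.9 mm² = 3.74×10⁻³ m².
C = κε₀A/d = 6.53 × 8.85×10⁻¹² × 3.74×10⁻³ / 2.18×10⁻⁵ = 9.92×10⁻⁹ F.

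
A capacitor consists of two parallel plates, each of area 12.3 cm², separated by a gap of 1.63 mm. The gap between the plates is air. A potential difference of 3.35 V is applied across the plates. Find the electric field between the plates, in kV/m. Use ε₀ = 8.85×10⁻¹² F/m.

E = V/d = 3.35 / 1.63×10⁻³ = 2.06×10³ V/m.

E ≈ 2.06 kV/m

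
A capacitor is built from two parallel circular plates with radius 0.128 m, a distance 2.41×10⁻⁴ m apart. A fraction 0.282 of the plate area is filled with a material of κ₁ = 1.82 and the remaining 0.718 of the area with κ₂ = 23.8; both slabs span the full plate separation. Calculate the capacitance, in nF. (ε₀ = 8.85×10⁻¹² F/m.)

A = π(0.128 m)² = 5.15×10⁻² m².
Side-by-side slabs ⇒ two capacitors in parallel, each spanning the full gap.
C₁ = κ₁ε₀A₁/d = 1.82 × 8.85×10⁻¹² × 1.45×10⁻² / 2.41×10⁻⁴ = 9.70×10⁻¹⁰ F.
C₂ = κ₂ε₀A₂/d = 23.8 × 8.85×10⁻¹² × 3.70×10⁻² / 2.41×10⁻⁴ = 3.23×10⁻⁸ F.
C = C₁ + C₂ = 3.33×10⁻⁸ F.

C ≈ 33.3 nF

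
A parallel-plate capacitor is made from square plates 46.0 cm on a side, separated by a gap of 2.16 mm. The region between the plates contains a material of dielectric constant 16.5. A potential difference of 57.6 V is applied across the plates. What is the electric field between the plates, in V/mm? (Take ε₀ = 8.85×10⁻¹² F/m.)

E = V/d = 57.6 / 2.16×10⁻³ = 2.67×10⁴ V/m.

26.7 V/mm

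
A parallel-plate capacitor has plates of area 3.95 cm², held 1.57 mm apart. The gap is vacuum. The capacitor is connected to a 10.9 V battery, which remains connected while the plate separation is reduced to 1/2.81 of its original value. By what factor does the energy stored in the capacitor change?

2.81

Battery connected ⇒ V is held fixed.
C₂ = 2.81 C₁ and U = ½CV², so U₂/U₁ = C₂/C₁ = 2.81.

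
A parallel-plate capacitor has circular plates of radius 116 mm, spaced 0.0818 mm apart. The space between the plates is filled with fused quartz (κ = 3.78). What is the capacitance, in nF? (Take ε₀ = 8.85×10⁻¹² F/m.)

A = π(116 mm)² = 4.23×10⁻² m².
C = κε₀A/d = 3.78 × 8.85×10⁻¹² × 4.23×10⁻² / 8.18×10⁻⁵ = 1.73×10⁻⁸ F.

C ≈ 17.3 nF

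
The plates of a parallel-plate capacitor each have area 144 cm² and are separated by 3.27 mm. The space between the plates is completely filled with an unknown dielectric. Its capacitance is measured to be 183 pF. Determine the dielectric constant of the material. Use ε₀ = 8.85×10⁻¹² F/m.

4.70

A = 144 cm² = 1.44×10⁻² m².
κ = Cd/(ε₀A) = 1.83×10⁻¹⁰ × 3.27×10⁻³ / (8.85×10⁻¹² × 1.44×10⁻²) = 4.70.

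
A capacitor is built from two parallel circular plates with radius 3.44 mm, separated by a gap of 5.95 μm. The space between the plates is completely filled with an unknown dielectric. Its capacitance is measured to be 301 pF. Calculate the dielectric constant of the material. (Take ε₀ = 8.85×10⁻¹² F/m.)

A = π(3.44 mm)² = 3.72×10⁻⁵ m².
κ = Cd/(ε₀A) = 3.01×10⁻¹⁰ × 5.95×10⁻⁶ / (8.85×10⁻¹² × 3.72×10⁻⁵) = 5.44.

5.44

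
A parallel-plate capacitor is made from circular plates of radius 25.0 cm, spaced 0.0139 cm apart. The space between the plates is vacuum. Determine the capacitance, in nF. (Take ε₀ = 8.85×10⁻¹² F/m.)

C ≈ 12.5 nF

A = π(25.0 cm)² = 0.196 m².
C = ε₀A/d = 8.85×10⁻¹² × 0.196 / 1.39×10⁻⁴ = 1.25×10⁻⁸ F.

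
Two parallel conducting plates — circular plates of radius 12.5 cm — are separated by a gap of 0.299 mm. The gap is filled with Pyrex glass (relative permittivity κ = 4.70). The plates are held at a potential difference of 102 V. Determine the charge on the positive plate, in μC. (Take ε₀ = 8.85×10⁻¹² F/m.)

Q ≈ 0.697 μC

A = π(12.5 cm)² = 4.91×10⁻² m².
C = κε₀A/d = 4.70 × 8.85×10⁻¹² × 4.91×10⁻² / 2.99×10⁻⁴ = 6.83×10⁻⁹ F.
Q = CV = 6.83×10⁻⁹ × 102 = 6.97×10⁻⁷ C.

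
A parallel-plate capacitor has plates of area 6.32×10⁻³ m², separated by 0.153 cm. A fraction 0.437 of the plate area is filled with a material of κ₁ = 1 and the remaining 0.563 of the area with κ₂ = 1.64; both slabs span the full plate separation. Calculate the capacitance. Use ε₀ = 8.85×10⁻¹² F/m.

C ≈ 49.7 pF

Side-by-side slabs ⇒ two capacitors in parallel, each spanning the full gap.
C₁ = κ₁ε₀A₁/d = 1.00 × 8.85×10⁻¹² × 2.76×10⁻³ / 1.53×10⁻³ = 1.60×10⁻¹¹ F.
C₂ = κ₂ε₀A₂/d = 1.64 × 8.85×10⁻¹² × 3.56×10⁻³ / 1.53×10⁻³ = 3.38×10⁻¹¹ F.
C = C₁ + C₂ = 4.97×10⁻¹¹ F.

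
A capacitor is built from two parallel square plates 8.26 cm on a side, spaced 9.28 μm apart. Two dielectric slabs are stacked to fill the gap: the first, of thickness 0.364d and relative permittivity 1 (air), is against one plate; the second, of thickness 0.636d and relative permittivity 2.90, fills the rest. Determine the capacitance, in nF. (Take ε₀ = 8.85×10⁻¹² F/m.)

A = (8.26 cm)² = 6.82×10⁻³ m².
Stacked slabs ⇒ two capacitors in series, each with the full plate area.
C₁ = κ₁ε₀A/d₁ = 1.00 × 8.85×10⁻¹² × 6.82×10⁻³ / 3.38×10⁻⁶ = 1.79×10⁻⁸ F.
C₂ = κ₂ε₀A/d₂ = 2.90 × 8.85×10⁻¹² × 6.82×10⁻³ / 5.90×10⁻⁶ = 2.97×10⁻⁸ F.
C = (1/C₁ + 1/C₂)⁻¹ = 1.12×10⁻⁸ F.

11.2 nF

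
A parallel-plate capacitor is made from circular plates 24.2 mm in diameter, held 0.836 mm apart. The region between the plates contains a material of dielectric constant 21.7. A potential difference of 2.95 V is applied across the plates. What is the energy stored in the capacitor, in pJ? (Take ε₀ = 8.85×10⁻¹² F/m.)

A = π(24.2/2 mm)² = 4.60×10⁻⁴ m².
C = κε₀A/d = 21.7 × 8.85×10⁻¹² × 4.60×10⁻⁴ / 8.36×10⁻⁴ = 1.06×10⁻¹⁰ F.
U = ½CV² = ½ × 1.06×10⁻¹⁰ × (2.95)² = 4.60×10⁻¹⁰ J.

U ≈ 460 pJ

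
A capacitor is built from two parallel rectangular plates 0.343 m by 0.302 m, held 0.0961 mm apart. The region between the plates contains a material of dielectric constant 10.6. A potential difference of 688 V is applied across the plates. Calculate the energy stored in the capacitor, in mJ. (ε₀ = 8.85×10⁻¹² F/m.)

A = 0.343 × 0.302 m² = 0.104 m².
C = κε₀A/d = 10.6 × 8.85×10⁻¹² × 0.104 / 9.61×10⁻⁵ = 1.01×10⁻⁷ F.
U = ½CV² = ½ × 1.01×10⁻⁷ × (688)² = 2.39×10⁻² J.

U ≈ 23.9 mJ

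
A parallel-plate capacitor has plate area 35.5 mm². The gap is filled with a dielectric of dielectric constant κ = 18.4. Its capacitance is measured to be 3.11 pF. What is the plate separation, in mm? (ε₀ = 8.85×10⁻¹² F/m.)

A = 35.5 mm² = 3.55×10⁻⁵ m².
d = κε₀A/C = 18.4 × 8.85×10⁻¹² × 3.55×10⁻⁵ / 3.11×10⁻¹² = 1.86×10⁻³ m.

d ≈ 1.86 mm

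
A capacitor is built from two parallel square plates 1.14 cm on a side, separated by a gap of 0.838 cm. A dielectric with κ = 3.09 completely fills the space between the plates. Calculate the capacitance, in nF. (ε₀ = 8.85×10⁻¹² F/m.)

4.24×10⁻⁴ nF

A = (1.14 cm)² = 1.30×10⁻⁴ m².
C = κε₀A/d = 3.09 × 8.85×10⁻¹² × 1.30×10⁻⁴ / 8.38×10⁻³ = 4.24×10⁻¹³ F.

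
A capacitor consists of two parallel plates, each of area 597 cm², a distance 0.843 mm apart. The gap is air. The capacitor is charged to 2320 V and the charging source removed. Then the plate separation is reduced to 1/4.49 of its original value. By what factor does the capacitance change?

C₂/C₁ ≈ 4.49

C = ε₀A/d scales as 1/d, so C₂/C₁ = d₁/d₂ = 4.49.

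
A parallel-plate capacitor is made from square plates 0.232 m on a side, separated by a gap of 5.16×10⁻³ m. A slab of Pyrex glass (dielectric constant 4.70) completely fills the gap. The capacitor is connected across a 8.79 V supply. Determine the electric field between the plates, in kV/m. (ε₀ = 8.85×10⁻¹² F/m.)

E = V/d = 8.79 / 5.16×10⁻³ = 1.70×10³ V/m.

1.70 kV/m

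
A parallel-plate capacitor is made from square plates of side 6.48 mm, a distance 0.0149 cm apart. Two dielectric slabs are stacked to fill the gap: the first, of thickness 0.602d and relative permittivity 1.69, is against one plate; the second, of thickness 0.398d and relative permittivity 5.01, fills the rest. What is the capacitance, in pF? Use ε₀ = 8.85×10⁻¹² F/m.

A = (6.48 mm)² = 4.20×10⁻⁵ m².
Stacked slabs ⇒ two capacitors in series, each with the full plate area.
C₁ = κ₁ε₀A/d₁ = 1.69 × 8.85×10⁻¹² × 4.20×10⁻⁵ / 8.97×10⁻⁵ = 7.00×10⁻¹² F.
C₂ = κ₂ε₀A/d₂ = 5.01 × 8.85×10⁻¹² × 4.20×10⁻⁵ / 5.93×10⁻⁵ = 3.14×10⁻¹¹ F.
C = (1/C₁ + 1/C₂)⁻¹ = 5.72×10⁻¹² F.

C ≈ 5.72 pF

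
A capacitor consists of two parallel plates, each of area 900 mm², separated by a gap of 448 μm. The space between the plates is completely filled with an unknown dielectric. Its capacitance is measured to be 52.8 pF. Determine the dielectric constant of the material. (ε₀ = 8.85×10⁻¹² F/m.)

A = 900 mm² = 9.00×10⁻⁴ m².
κ = Cd/(ε₀A) = 5.28×10⁻¹¹ × 4.48×10⁻⁴ / (8.85×10⁻¹² × 9.00×10⁻⁴) = 2.97.

2.97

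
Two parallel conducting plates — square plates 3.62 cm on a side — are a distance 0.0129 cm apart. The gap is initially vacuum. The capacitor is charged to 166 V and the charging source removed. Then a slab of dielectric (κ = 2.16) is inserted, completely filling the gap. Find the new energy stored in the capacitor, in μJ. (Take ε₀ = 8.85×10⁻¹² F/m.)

A = (3.62 cm)² = 1.31×10⁻³ m².
Initially C₁ = ε₀A/d = 8.85×10⁻¹² × 1.31×10⁻³ / 1.29×10⁻⁴ = 8.99×10⁻¹¹ F.
U₁ = 1.24×10⁻⁶ J.
Isolated ⇒ Q is held fixed. C₂ = 2.16 C₁ and U = Q²/(2C), so U₂/U₁ = C₁/C₂ = 0.463.
U₂ = 0.463 × 1.24×10⁻⁶ = 5.73×10⁻⁷ J.

U ≈ 0.573 μJ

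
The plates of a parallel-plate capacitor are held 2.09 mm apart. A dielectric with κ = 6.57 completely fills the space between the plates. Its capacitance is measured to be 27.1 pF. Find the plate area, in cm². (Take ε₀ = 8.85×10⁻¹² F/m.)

9.74 cm²

A = Cd/(κε₀) = 2.71×10⁻¹¹ × 2.09×10⁻³ / (6.57 × 8.85×10⁻¹²) = 9.74×10⁻⁴ m².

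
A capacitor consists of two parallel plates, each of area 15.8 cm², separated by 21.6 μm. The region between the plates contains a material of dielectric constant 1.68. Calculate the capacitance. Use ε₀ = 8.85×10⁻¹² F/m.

A = 15.8 cm² = 1.58×10⁻³ m².
C = κε₀A/d = 1.68 × 8.85×10⁻¹² × 1.58×10⁻³ / 2.16×10⁻⁵ = 1.09×10⁻⁹ F.

1.09 nF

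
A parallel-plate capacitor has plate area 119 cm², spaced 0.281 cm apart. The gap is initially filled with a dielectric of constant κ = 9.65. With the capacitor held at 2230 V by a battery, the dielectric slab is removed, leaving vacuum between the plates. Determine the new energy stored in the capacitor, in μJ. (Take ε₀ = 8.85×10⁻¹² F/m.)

A = 119 cm² = 1.19×10⁻² m².
Initially C₁ = κε₀A/d = 9.65 × 8.85×10⁻¹² × 1.19×10⁻² / 2.81×10⁻³ = 3.62×10⁻¹⁰ F.
U₁ = 8.99×10⁻⁴ J.
Battery connected ⇒ V is held fixed. C₂ = 0.104 C₁ and U = ½CV², so U₂/U₁ = C₂/C₁ = 0.104.
U₂ = 0.104 × 8.99×10⁻⁴ = 9.32×10⁻⁵ J.

93.2 μJ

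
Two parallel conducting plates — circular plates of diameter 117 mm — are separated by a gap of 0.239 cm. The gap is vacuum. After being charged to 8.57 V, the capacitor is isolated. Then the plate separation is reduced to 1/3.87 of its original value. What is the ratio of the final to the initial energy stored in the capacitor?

U₂/U₁ ≈ 0.258

Isolated ⇒ Q is held fixed.
C₂ = 3.87 C₁ and U = Q²/(2C), so U₂/U₁ = C₁/C₂ = 0.258.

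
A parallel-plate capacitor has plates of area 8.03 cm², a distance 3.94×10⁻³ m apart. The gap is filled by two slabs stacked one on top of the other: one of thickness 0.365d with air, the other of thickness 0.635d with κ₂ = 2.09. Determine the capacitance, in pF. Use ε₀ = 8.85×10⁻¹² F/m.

C ≈ 2.70 pF

A = 8.03 cm² = 8.03×10⁻⁴ m².
Stacked slabs ⇒ two capacitors in series, each with the full plate area.
C₁ = κ₁ε₀A/d₁ = 1.00 × 8.85×10⁻¹² × 8.03×10⁻⁴ / 1.44×10⁻³ = 4.94×10⁻¹² F.
C₂ = κ₂ε₀A/d₂ = 2.09 × 8.85×10⁻¹² × 8.03×10⁻⁴ / 2.50×10⁻³ = 5.94×10⁻¹² F.
C = (1/C₁ + 1/C₂)⁻¹ = 2.70×10⁻¹² F.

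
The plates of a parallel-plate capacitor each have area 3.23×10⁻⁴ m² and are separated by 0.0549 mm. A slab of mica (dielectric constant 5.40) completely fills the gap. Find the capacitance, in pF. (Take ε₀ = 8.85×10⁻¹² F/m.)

C = κε₀A/d = 5.40 × 8.85×10⁻¹² × 3.23×10⁻⁴ / 5.49×10⁻⁵ = 2.81×10⁻¹⁰ F.

281 pF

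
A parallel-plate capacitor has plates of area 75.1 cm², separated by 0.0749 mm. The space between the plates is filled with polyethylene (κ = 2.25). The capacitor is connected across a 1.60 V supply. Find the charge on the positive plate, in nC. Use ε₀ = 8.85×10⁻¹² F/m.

A = 75.1 cm² = 7.51×10⁻³ m².
C = κε₀A/d = 2.25 × 8.85×10⁻¹² × 7.51×10⁻³ / 7.49×10⁻⁵ = 2.00×10⁻⁹ F.
Q = CV = 2.00×10⁻⁹ × 1.60 = 3.19×10⁻⁹ C.

3.19 nC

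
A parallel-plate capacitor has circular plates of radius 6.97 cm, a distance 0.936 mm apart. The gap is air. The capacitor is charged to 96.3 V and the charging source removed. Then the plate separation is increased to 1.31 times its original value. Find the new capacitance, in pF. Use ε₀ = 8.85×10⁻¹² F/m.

C ≈ 110 pF

A = π(6.97 cm)² = 1.53×10⁻² m².
Initially C₁ = ε₀A/d = 8.85×10⁻¹² × 1.53×10⁻² / 9.36×10⁻⁴ = 1.44×10⁻¹⁰ F.
C = ε₀A/d scales as 1/d, so C₂/C₁ = d₁/d₂ = 1/1.31 = 0.763.
C₂ = 0.763 × 1.44×10⁻¹⁰ = 1.10×10⁻¹⁰ F.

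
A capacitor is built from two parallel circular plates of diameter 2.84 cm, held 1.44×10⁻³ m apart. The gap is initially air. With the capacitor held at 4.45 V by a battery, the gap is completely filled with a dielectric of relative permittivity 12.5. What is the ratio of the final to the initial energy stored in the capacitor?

U₂/U₁ ≈ 12.5

Battery connected ⇒ V is held fixed.
C₂ = 12.5 C₁ and U = ½CV², so U₂/U₁ = C₂/C₁ = 12.5.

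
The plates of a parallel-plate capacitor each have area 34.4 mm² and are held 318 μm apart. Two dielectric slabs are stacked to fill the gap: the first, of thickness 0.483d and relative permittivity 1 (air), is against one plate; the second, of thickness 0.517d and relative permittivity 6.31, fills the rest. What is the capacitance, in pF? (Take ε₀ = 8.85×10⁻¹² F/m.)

C ≈ 1.69 pF

A = 34.4 mm² = 3.44×10⁻⁵ m².
Stacked slabs ⇒ two capacitors in series, each with the full plate area.
C₁ = κ₁ε₀A/d₁ = 1.00 × 8.85×10⁻¹² × 3.44×10⁻⁵ / 1.54×10⁻⁴ = 1.98×10⁻¹² F.
C₂ = κ₂ε₀A/d₂ = 6.31 × 8.85×10⁻¹² × 3.44×10⁻⁵ / 1.64×10⁻⁴ = 1.17×10⁻¹¹ F.
C = (1/C₁ + 1/C₂)⁻¹ = 1.69×10⁻¹² F.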